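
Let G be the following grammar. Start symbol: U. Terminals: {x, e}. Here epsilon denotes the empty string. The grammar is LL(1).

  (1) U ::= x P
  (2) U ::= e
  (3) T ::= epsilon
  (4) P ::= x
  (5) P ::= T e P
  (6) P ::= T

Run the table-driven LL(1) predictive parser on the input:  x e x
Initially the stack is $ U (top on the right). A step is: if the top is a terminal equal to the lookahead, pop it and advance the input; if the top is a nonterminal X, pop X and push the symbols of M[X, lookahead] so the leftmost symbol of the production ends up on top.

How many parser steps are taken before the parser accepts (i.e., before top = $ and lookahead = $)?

7

     Stack    Input    Action
  1  $ U      x e x $  expand U ::= x P
  2  $ P x    x e x $  match x
  3  $ P      e x $    expand P ::= T e P
  4  $ P e T  e x $    expand T ::= epsilon
  5  $ P e    e x $    match e
  6  $ P      x $      expand P ::= x
  7  $ x      x $      match x
Accept reached after 7 steps.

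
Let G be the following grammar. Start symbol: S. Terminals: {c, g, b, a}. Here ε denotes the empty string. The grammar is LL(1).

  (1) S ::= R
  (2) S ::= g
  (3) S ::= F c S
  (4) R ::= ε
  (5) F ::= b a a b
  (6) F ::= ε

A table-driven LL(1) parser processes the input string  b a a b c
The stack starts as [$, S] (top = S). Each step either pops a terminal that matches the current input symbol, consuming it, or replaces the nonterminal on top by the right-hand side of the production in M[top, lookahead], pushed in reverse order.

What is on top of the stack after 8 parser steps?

R

step 1: stack=$ S  input=b a a b c $  — expand S ::= F c S
step 2: stack=$ S c F  input=b a a b c $  — expand F ::= b a a b
step 3: stack=$ S c b a a b  input=b a a b c $  — match b
step 4: stack=$ S c b a a  input=a a b c $  — match a
step 5: stack=$ S c b a  input=a b c $  — match a
step 6: stack=$ S c b  input=b c $  — match b
step 7: stack=$ S c  input=c $  — match c
step 8: stack=$ S  input=$  — expand S ::= R
Stack after step 8: $ R (top = R).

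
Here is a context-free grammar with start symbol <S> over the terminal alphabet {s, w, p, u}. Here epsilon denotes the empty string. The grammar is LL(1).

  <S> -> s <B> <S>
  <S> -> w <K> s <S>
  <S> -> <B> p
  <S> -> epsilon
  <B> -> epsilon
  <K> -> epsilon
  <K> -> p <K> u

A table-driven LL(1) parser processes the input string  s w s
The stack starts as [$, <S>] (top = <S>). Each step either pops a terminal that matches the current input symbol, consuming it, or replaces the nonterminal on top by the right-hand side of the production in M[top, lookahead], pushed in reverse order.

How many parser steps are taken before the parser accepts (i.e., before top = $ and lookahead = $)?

     Stack          Input    Action
  1  $ <S>          s w s $  expand <S> -> s <B> <S>
  2  $ <S> <B> s    s w s $  match s
  3  $ <S> <B>      w s $    expand <B> -> epsilon
  4  $ <S>          w s $    expand <S> -> w <K> s <S>
  5  $ <S> s <K> w  w s $    match w
  6  $ <S> s <K>    s $      expand <K> -> epsilon
  7  $ <S> s        s $      match s
  8  $ <S>          $        expand <S> -> epsilon
Accept reached after 8 steps.

8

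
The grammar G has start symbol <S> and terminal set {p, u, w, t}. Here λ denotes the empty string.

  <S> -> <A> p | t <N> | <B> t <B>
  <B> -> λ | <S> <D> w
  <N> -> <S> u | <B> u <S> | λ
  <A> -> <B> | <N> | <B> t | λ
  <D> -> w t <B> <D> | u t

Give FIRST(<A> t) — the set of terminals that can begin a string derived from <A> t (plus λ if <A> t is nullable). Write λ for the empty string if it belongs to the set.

FIRST(<D>): from <D>->w t <B> <D> we get {w}; from <D>->u t we get {u}. So FIRST(<D>) = {u, w}.
FIRST(<S>): from <S>-><A> p we get {p, t, u}; from <S>->t <N> we get {t}; from <S>-><B> t <B> we get {p, t, u}. So FIRST(<S>) = {p, t, u}.
FIRST(<B>): from <B>->λ we get {λ}; from <B>-><S> <D> w we get {p, t, u}. So FIRST(<B>) = {λ, p, t, u}.
FIRST(<N>): from <N>-><S> u we get {p, t, u}; from <N>-><B> u <S> we get {p, t, u}; from <N>->λ we get {λ}. So FIRST(<N>) = {λ, p, t, u}.
FIRST(<A>): from <A>-><B> we get {λ, p, t, u}; from <A>-><N> we get {λ, p, t, u}; from <A>-><B> t we get {p, t, u}; from <A>->λ we get {λ}. So FIRST(<A>) = {λ, p, t, u}.
FIRST(<A> t): take FIRST of each symbol in turn, carrying on past any symbol whose FIRST contains λ; result {p, t, u}.

{p, t, u}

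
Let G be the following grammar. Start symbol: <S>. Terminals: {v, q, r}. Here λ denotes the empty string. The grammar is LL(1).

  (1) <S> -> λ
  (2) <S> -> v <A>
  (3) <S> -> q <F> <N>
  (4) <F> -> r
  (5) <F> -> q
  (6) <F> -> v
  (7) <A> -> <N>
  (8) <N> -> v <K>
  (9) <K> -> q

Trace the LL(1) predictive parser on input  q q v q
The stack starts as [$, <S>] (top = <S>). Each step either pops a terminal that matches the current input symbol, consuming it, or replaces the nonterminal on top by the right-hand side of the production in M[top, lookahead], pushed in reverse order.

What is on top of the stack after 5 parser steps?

step 1: stack=$ <S>  input=q q v q $  — expand <S> -> q <F> <N>
step 2: stack=$ <N> <F> q  input=q q v q $  — match q
step 3: stack=$ <N> <F>  input=q v q $  — expand <F> -> q
step 4: stack=$ <N> q  input=q v q $  — match q
step 5: stack=$ <N>  input=v q $  — expand <N> -> v <K>
Stack after step 5: $ <K> v (top = v).

v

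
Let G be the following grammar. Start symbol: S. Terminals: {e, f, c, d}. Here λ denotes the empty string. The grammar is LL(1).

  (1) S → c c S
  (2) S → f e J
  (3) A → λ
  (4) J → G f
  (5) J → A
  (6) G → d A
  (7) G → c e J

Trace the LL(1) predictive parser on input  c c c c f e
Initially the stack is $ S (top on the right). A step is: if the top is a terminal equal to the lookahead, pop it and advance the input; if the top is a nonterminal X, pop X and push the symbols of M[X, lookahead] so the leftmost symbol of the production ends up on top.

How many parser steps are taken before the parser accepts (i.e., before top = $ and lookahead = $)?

step 1: stack=$ S  input=c c c c f e $  — expand S → c c S
step 2: stack=$ S c c  input=c c c c f e $  — match c
step 3: stack=$ S c  input=c c c f e $  — match c
step 4: stack=$ S  input=c c f e $  — expand S → c c S
step 5: stack=$ S c c  input=c c f e $  — match c
step 6: stack=$ S c  input=c f e $  — match c
step 7: stack=$ S  input=f e $  — expand S → f e J
step 8: stack=$ J e f  input=f e $  — match f
step 9: stack=$ J e  input=e $  — match e
step 10: stack=$ J  input=$  — expand J → A
step 11: stack=$ A  input=$  — expand A → λ
Accept reached after 11 steps.

11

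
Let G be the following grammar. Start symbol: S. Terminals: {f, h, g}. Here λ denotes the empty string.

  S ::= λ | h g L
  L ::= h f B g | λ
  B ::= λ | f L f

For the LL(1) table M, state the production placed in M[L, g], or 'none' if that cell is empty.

none

FIRST(S): from S::=λ we get {λ}; from S::=h g L we get {h}. So FIRST(S) = {λ, h}.
FIRST(L): from L::=h f B g we get {h}; from L::=λ we get {λ}. So FIRST(L) = {λ, h}.
FIRST(B): from B::=λ we get {λ}; from B::=f L f we get {f}. So FIRST(B) = {λ, f}.
FOLLOW(S) includes $ since S is the start symbol.
FOLLOW(S): S appears on no right-hand side. Thus FOLLOW(S) = {$}.
FOLLOW(L): in S::=h g L, the suffix after L is empty, so FOLLOW(L) ⊇ FOLLOW(S) = {$}; in B::=f L f, L is followed by f with FIRST {f}. Thus FOLLOW(L) = {$, f}.
For L ::= h f B g: FIRST(h f B g) = {h}, so it goes in M[L, t] for t ∈ {h}.
For L ::= λ: FIRST(λ) = {λ}, so it goes in M[L, t] for t ∈ {}; since λ ∈ FIRST, also for every t ∈ FOLLOW(L) = {$, f}.
None of these place a production in M[L, g].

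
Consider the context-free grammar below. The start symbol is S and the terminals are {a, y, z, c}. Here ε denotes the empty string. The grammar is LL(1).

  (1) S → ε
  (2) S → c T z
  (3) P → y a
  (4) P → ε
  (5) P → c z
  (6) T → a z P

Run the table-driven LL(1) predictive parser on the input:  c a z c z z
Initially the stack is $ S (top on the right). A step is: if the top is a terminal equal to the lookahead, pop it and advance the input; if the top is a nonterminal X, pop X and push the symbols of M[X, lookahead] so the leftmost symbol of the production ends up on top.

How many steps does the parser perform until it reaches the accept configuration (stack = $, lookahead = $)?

9

     Stack      Input          Action
  1  $ S        c a z c z z $  expand S → c T z
  2  $ z T c    c a z c z z $  match c
  3  $ z T      a z c z z $    expand T → a z P
  4  $ z P z a  a z c z z $    match a
  5  $ z P z    z c z z $      match z
  6  $ z P      c z z $        expand P → c z
  7  $ z z c    c z z $        match c
  8  $ z z      z z $          match z
  9  $ z        z $            match z
Accept reached after 9 steps.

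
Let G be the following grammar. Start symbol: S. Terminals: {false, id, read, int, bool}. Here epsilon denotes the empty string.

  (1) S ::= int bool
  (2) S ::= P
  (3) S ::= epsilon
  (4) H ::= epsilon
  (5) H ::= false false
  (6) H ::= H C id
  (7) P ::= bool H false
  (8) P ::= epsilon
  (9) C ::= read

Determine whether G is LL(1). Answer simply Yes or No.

No

FIRST(S) = {epsilon, bool, int}
FIRST(H) = {epsilon, false, read}
FIRST(P) = {epsilon, bool}
FIRST(C) = {read}
FOLLOW(S) = {$}
FOLLOW(H) = {false, read}
FOLLOW(P) = {$}
FOLLOW(C) = {id}
Cell M[H, false] receives both H ::= epsilon and H ::= false false and H ::= H C id — the grammar is not LL(1).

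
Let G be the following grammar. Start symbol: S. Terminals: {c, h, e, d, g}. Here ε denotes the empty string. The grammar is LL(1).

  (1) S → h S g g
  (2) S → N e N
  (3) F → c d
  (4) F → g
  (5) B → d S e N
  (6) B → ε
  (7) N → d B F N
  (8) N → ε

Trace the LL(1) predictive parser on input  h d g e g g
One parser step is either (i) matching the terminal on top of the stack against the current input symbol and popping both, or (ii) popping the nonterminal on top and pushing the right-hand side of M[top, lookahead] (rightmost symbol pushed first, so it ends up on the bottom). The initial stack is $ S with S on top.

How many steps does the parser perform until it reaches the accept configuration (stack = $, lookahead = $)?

      Stack              Input          Action
   1  $ S                h d g e g g $  expand S → h S g g
   2  $ g g S h          h d g e g g $  match h
   3  $ g g S            d g e g g $    expand S → N e N
   4  $ g g N e N        d g e g g $    expand N → d B F N
   5  $ g g N e N F B d  d g e g g $    match d
   6  $ g g N e N F B    g e g g $      expand B → ε
   7  $ g g N e N F      g e g g $      expand F → g
   8  $ g g N e N g      g e g g $      match g
   9  $ g g N e N        e g g $        expand N → ε
  10  $ g g N e          e g g $        match e
  11  $ g g N            g g $          expand N → ε
  12  $ g g              g g $          match g
  13  $ g                g $            match g
Accept reached after 13 steps.

13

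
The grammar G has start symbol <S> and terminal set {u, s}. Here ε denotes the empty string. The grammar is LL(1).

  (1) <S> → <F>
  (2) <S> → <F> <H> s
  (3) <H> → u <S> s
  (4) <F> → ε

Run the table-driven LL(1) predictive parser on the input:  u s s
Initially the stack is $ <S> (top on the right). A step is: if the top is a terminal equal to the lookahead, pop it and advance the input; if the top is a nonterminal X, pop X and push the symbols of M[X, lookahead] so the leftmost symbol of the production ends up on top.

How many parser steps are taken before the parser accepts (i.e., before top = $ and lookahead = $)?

     Stack        Input    Action
  1  $ <S>        u s s $  expand <S> → <F> <H> s
  2  $ s <H> <F>  u s s $  expand <F> → ε
  3  $ s <H>      u s s $  expand <H> → u <S> s
  4  $ s s <S> u  u s s $  match u
  5  $ s s <S>    s s $    expand <S> → <F>
  6  $ s s <F>    s s $    expand <F> → ε
  7  $ s s        s s $    match s
  8  $ s          s $      match s
Accept reached after 8 steps.

8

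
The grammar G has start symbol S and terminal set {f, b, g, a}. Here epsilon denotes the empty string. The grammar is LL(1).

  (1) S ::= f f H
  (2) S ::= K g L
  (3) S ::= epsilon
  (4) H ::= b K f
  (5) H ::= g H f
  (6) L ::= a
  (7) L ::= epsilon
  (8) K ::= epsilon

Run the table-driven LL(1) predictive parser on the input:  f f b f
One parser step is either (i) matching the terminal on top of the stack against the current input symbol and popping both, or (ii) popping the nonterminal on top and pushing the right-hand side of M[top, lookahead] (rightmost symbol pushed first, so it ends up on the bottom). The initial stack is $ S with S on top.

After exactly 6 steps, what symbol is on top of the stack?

f

     Stack    Input      Action
  1  $ S      f f b f $  expand S ::= f f H
  2  $ H f f  f f b f $  match f
  3  $ H f    f b f $    match f
  4  $ H      b f $      expand H ::= b K f
  5  $ f K b  b f $      match b
  6  $ f K    f $        expand K ::= epsilon
Stack after step 6: $ f (top = f).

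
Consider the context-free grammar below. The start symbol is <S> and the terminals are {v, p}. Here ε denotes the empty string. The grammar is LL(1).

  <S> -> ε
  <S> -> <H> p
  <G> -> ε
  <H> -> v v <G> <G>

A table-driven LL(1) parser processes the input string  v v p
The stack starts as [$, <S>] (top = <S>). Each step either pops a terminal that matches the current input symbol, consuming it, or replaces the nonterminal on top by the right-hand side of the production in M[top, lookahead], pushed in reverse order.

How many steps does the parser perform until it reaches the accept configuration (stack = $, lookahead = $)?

7

step 1: stack=$ <S>  input=v v p $  — expand <S> -> <H> p
step 2: stack=$ p <H>  input=v v p $  — expand <H> -> v v <G> <G>
step 3: stack=$ p <G> <G> v v  input=v v p $  — match v
step 4: stack=$ p <G> <G> v  input=v p $  — match v
step 5: stack=$ p <G> <G>  input=p $  — expand <G> -> ε
step 6: stack=$ p <G>  input=p $  — expand <G> -> ε
step 7: stack=$ p  input=p $  — match p
Accept reached after 7 steps.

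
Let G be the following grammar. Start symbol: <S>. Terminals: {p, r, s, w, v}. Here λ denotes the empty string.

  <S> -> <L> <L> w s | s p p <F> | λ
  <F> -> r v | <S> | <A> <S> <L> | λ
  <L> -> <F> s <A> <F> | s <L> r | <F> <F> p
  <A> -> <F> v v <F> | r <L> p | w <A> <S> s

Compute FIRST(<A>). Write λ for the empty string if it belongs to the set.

FIRST(<S>) = {λ, p, r, s, v, w}  (via <L> <L> w s)
FIRST(<F>) = {λ, p, r, s, v, w}  (via <S>, <A> <S> <L>)
FIRST(<L>) = {p, r, s, v, w}  (via <F> s <A> <F>, <F> <F> p)
FIRST(<A>) = {p, r, s, v, w}  (via <F> v v <F>)

{p, r, s, v, w}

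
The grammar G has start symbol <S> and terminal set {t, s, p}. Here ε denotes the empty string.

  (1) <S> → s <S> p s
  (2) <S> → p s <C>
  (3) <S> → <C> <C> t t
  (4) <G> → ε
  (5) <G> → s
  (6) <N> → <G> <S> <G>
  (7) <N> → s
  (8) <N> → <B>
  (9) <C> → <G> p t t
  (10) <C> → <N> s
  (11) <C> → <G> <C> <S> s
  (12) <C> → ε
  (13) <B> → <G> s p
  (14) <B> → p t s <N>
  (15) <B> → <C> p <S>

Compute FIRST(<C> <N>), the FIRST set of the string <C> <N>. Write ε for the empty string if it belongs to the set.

FIRST(<G>) = {ε, s}
FIRST(<S>) = {p, s, t}  (via <C> <C> t t)
FIRST(<N>) = {p, s, t}  (via <G> <S> <G>, <B>)
FIRST(<C>) = {ε, p, s, t}  (via <G> p t t, <N> s, <G> <C> <S> s)
FIRST(<B>) = {p, s, t}  (via <G> s p, <C> p <S>)
FIRST(<C> <N>): take FIRST of each symbol in turn, carrying on past any symbol whose FIRST contains ε; result {p, s, t}.

{p, s, t}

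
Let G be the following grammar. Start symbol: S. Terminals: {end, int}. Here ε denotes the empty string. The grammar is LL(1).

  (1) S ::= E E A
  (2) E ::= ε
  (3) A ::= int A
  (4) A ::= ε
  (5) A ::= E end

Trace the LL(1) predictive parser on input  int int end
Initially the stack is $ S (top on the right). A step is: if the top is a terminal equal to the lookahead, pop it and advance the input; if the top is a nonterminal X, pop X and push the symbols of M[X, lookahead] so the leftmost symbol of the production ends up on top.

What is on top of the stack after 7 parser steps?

A

step 1: stack=$ S  input=int int end $  — expand S ::= E E A
step 2: stack=$ A E E  input=int int end $  — expand E ::= ε
step 3: stack=$ A E  input=int int end $  — expand E ::= ε
step 4: stack=$ A  input=int int end $  — expand A ::= int A
step 5: stack=$ A int  input=int int end $  — match int
step 6: stack=$ A  input=int end $  — expand A ::= int A
step 7: stack=$ A int  input=int end $  — match int
Stack after step 7: $ A (top = A).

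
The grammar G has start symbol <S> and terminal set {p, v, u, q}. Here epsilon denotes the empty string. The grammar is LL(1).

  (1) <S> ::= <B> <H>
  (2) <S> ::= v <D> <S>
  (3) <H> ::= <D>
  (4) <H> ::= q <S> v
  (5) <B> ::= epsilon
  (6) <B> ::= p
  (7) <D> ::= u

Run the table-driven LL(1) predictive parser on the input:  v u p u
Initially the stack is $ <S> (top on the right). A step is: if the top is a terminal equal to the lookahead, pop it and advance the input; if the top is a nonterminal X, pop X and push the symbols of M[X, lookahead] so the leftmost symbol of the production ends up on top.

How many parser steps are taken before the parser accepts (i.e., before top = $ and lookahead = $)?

      Stack        Input      Action
   1  $ <S>        v u p u $  expand <S> ::= v <D> <S>
   2  $ <S> <D> v  v u p u $  match v
   3  $ <S> <D>    u p u $    expand <D> ::= u
   4  $ <S> u      u p u $    match u
   5  $ <S>        p u $      expand <S> ::= <B> <H>
   6  $ <H> <B>    p u $      expand <B> ::= p
   7  $ <H> p      p u $      match p
   8  $ <H>        u $        expand <H> ::= <D>
   9  $ <D>        u $        expand <D> ::= u
  10  $ u          u $        match u
Accept reached after 10 steps.

10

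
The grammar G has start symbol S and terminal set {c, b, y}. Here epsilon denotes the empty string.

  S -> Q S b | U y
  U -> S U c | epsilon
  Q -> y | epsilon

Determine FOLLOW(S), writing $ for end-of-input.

{$, b, c, y}

FIRST(Q): from Q->y we get {y}; from Q->epsilon we get {epsilon}. So FIRST(Q) = {epsilon, y}.
FIRST(S): from S->Q S b we get {y}; from S->U y we get {y}. So FIRST(S) = {y}.
FIRST(U): from U->S U c we get {y}; from U->epsilon we get {epsilon}. So FIRST(U) = {epsilon, y}.
FOLLOW(S) includes $ since S is the start symbol.
FOLLOW(S): in S->Q S b, S is followed by b with FIRST {b}; in U->S U c, S is followed by U c with FIRST {c, y}. Thus FOLLOW(S) = {$, b, c, y}.
FOLLOW(U): in S->U y, U is followed by y with FIRST {y}; in U->S U c, U is followed by c with FIRST {c}. Thus FOLLOW(U) = {c, y}.
FOLLOW(Q): in S->Q S b, Q is followed by S b with FIRST {y}. Thus FOLLOW(Q) = {y}.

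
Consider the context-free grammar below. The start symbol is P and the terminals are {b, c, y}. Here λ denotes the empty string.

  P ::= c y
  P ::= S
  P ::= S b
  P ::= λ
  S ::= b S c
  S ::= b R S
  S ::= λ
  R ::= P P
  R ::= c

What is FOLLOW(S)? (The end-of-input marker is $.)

FIRST(S): from S::=b S c we get {b}; from S::=b R S we get {b}; from S::=λ we get {λ}. So FIRST(S) = {λ, b}.
FIRST(P): from P::=c y we get {c}; from P::=S we get {λ, b}; from P::=S b we get {b}; from P::=λ we get {λ}. So FIRST(P) = {λ, b, c}.
FIRST(R): from R::=P P we get {λ, b, c}; from R::=c we get {c}. So FIRST(R) = {λ, b, c}.
FOLLOW(P) includes $ since P is the start symbol.
FOLLOW(P): in R::=P P (occurrence 1), P is followed by P with FIRST {λ, b, c}; in R::=P P (occurrence 1), the suffix after P is nullable, so FOLLOW(P) ⊇ FOLLOW(R) = {$, b, c}; in R::=P P (occurrence 2), the suffix after P is empty, so FOLLOW(P) ⊇ FOLLOW(R) = {$, b, c}. Thus FOLLOW(P) = {$, b, c}.
FOLLOW(S): in P::=S, the suffix after S is empty, so FOLLOW(S) ⊇ FOLLOW(P) = {$, b, c}; in P::=S b, S is followed by b with FIRST {b}; in S::=b S c, S is followed by c with FIRST {c}; in S::=b R S, the suffix after S is empty (adds nothing new). Thus FOLLOW(S) = {$, b, c}.
FOLLOW(R): in S::=b R S, R is followed by S with FIRST {λ, b}; in S::=b R S, the suffix after R is nullable, so FOLLOW(R) ⊇ FOLLOW(S) = {$, b, c}. Thus FOLLOW(R) = {$, b, c}.

{$, b, c}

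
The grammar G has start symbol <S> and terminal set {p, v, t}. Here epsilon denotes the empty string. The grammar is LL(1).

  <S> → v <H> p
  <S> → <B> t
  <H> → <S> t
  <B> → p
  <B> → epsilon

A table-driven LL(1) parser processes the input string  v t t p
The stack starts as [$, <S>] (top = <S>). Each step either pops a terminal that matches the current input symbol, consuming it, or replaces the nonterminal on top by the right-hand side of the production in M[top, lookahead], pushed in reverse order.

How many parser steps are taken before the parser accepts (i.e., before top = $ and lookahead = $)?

     Stack        Input      Action
  1  $ <S>        v t t p $  expand <S> → v <H> p
  2  $ p <H> v    v t t p $  match v
  3  $ p <H>      t t p $    expand <H> → <S> t
  4  $ p t <S>    t t p $    expand <S> → <B> t
  5  $ p t t <B>  t t p $    expand <B> → epsilon
  6  $ p t t      t t p $    match t
  7  $ p t        t p $      match t
  8  $ p          p $        match p
Accept reached after 8 steps.

8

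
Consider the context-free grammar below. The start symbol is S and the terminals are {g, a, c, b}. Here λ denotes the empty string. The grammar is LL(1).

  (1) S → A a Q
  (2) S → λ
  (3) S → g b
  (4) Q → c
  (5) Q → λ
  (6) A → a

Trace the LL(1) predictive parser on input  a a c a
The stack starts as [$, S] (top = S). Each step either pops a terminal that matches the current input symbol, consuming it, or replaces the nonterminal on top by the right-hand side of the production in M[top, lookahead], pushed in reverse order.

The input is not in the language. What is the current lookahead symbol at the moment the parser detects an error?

     Stack    Input      Action
  1  $ S      a a c a $  expand S → A a Q
  2  $ Q a A  a a c a $  expand A → a
  3  $ Q a a  a a c a $  match a
  4  $ Q a    a c a $    match a
  5  $ Q      c a $      expand Q → c
  6  $ c      c a $      match c
  7  $        a $        error: stack empty but input remains

a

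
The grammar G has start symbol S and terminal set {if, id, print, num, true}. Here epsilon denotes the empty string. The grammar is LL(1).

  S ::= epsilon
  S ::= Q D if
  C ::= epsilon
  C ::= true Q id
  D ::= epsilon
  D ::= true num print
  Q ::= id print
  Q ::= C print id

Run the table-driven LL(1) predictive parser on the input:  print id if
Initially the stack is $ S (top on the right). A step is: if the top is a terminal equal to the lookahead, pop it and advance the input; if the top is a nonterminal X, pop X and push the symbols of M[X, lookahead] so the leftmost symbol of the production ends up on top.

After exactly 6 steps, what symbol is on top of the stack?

     Stack              Input          Action
  1  $ S                print id if $  expand S ::= Q D if
  2  $ if D Q           print id if $  expand Q ::= C print id
  3  $ if D id print C  print id if $  expand C ::= epsilon
  4  $ if D id print    print id if $  match print
  5  $ if D id          id if $        match id
  6  $ if D             if $           expand D ::= epsilon
Stack after step 6: $ if (top = if).

if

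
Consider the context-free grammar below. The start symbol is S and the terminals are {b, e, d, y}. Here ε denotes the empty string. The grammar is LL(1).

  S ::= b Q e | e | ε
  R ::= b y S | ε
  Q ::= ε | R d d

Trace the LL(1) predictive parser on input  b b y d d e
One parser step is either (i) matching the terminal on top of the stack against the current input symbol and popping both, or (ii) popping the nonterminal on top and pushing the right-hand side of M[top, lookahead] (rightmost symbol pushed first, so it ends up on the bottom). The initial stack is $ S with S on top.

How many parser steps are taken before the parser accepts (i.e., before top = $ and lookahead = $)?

10

      Stack          Input          Action
   1  $ S            b b y d d e $  expand S ::= b Q e
   2  $ e Q b        b b y d d e $  match b
   3  $ e Q          b y d d e $    expand Q ::= R d d
   4  $ e d d R      b y d d e $    expand R ::= b y S
   5  $ e d d S y b  b y d d e $    match b
   6  $ e d d S y    y d d e $      match y
   7  $ e d d S      d d e $        expand S ::= ε
   8  $ e d d        d d e $        match d
   9  $ e d          d e $          match d
  10  $ e            e $            match e
Accept reached after 10 steps.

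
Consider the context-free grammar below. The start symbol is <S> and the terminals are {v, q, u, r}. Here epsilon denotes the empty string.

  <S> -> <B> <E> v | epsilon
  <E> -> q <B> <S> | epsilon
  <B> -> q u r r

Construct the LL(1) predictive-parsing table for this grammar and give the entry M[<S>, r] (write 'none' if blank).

none

FIRST(<E>): from <E>->q <B> <S> we get {q}; from <E>->epsilon we get {epsilon}. So FIRST(<E>) = {epsilon, q}.
FIRST(<B>): from <B>->q u r r we get {q}. So FIRST(<B>) = {q}.
FIRST(<S>): from <S>-><B> <E> v we get {q}; from <S>->epsilon we get {epsilon}. So FIRST(<S>) = {epsilon, q}.
FOLLOW(<S>) includes $ since <S> is the start symbol.
FOLLOW(<E>): in <S>-><B> <E> v, <E> is followed by v with FIRST {v}. Thus FOLLOW(<E>) = {v}.
FOLLOW(<S>): in <E>->q <B> <S>, the suffix after <S> is empty, so FOLLOW(<S>) ⊇ FOLLOW(<E>) = {v}. Thus FOLLOW(<S>) = {$, v}.
For <S> -> <B> <E> v: FIRST(<B> <E> v) = {q}, so it goes in M[<S>, t] for t ∈ {q}.
For <S> -> epsilon: FIRST(epsilon) = {epsilon}, so it goes in M[<S>, t] for t ∈ {}; since epsilon ∈ FIRST, also for every t ∈ FOLLOW(<S>) = {$, v}.
None of these place a production in M[<S>, r].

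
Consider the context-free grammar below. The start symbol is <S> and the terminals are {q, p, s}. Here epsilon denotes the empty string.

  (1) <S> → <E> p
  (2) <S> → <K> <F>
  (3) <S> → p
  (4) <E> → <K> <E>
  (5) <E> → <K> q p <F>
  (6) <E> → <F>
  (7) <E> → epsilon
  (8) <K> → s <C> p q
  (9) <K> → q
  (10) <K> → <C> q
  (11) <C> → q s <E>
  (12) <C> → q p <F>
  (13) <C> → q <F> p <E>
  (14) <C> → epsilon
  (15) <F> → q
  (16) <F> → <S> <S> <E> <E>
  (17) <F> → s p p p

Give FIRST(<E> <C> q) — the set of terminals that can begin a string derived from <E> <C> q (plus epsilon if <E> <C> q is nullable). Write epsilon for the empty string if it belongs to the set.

{p, q, s}

FIRST(<C>) = {epsilon, q}
FIRST(<K>) = {q, s}  (via <C> q)
FIRST(<S>) = {p, q, s}  (via <E> p, <K> <F>)
FIRST(<F>) = {p, q, s}  (via <S> <S> <E> <E>)
FIRST(<E>) = {epsilon, p, q, s}  (via <K> <E>, <K> q p <F>, <F>)
FIRST(<E> <C> q): take FIRST of each symbol in turn, carrying on past any symbol whose FIRST contains epsilon; result {p, q, s}.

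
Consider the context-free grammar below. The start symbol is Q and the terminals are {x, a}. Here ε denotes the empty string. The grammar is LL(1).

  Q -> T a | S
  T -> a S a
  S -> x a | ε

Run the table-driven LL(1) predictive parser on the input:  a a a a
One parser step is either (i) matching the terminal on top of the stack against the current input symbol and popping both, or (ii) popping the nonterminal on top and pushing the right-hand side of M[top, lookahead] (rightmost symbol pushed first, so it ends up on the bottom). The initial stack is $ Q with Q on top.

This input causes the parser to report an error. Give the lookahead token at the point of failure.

a

     Stack      Input      Action
  1  $ Q        a a a a $  expand Q -> T a
  2  $ a T      a a a a $  expand T -> a S a
  3  $ a a S a  a a a a $  match a
  4  $ a a S    a a a $    expand S -> ε
  5  $ a a      a a a $    match a
  6  $ a        a a $      match a
  7  $          a $        error: stack empty but input remains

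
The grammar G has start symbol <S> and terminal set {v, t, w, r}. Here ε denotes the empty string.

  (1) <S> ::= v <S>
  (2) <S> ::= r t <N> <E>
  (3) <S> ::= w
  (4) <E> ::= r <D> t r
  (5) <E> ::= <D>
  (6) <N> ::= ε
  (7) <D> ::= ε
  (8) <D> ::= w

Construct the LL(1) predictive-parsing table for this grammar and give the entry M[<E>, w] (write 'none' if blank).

<E> ::= <D>

FIRST(<S>) = {r, v, w}
FIRST(<N>) = {ε}
FIRST(<D>) = {ε, w}
FIRST(<E>) = {ε, r, w}  (via <D>)
FOLLOW(<S>) includes $ since <S> is the start symbol.
FOLLOW(<S>): in <S>::=v <S>, the suffix after <S> is empty (adds nothing new). Thus FOLLOW(<S>) = {$}.
FOLLOW(<E>): in <S>::=r t <N> <E>, the suffix after <E> is empty, so FOLLOW(<E>) ⊇ FOLLOW(<S>) = {$}. Thus FOLLOW(<E>) = {$}.
For <E> ::= r <D> t r: FIRST(r <D> t r) = {r}, so it goes in M[<E>, t] for t ∈ {r}.
For <E> ::= <D>: FIRST(<D>) = {ε, w}, so it goes in M[<E>, t] for t ∈ {w}; since ε ∈ FIRST, also for every t ∈ FOLLOW(<E>) = {$}.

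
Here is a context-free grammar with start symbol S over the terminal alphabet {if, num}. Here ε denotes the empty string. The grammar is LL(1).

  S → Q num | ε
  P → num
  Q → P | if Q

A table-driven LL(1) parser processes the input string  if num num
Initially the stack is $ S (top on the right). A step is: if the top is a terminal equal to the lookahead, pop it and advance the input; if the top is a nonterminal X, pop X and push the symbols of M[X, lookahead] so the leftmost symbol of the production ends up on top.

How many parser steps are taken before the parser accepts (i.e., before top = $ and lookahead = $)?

7

     Stack       Input         Action
  1  $ S         if num num $  expand S → Q num
  2  $ num Q     if num num $  expand Q → if Q
  3  $ num Q if  if num num $  match if
  4  $ num Q     num num $     expand Q → P
  5  $ num P     num num $     expand P → num
  6  $ num num   num num $     match num
  7  $ num       num $         match num
Accept reached after 7 steps.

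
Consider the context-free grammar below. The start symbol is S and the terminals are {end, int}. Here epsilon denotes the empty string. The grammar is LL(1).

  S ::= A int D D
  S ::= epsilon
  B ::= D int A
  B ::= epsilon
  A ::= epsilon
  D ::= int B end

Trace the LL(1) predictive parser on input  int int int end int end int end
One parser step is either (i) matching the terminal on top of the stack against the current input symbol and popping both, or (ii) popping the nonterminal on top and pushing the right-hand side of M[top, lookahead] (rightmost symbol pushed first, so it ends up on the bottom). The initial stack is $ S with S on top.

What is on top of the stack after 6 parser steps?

D

     Stack          Input                              Action
  1  $ S            int int int end int end int end $  expand S ::= A int D D
  2  $ D D int A    int int int end int end int end $  expand A ::= epsilon
  3  $ D D int      int int int end int end int end $  match int
  4  $ D D          int int end int end int end $      expand D ::= int B end
  5  $ D end B int  int int end int end int end $      match int
  6  $ D end B      int end int end int end $          expand B ::= D int A
Stack after step 6: $ D end A int D (top = D).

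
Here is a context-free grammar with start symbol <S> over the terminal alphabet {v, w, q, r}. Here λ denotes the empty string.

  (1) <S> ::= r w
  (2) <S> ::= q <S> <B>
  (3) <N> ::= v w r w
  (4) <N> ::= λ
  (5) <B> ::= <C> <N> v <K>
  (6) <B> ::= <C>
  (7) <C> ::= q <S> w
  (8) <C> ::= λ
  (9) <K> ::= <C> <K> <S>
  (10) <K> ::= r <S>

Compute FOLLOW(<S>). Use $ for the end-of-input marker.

{$, q, r, v, w}

FIRST(<S>): from <S>::=r w we get {r}; from <S>::=q <S> <B> we get {q}. So FIRST(<S>) = {q, r}.
FIRST(<N>): from <N>::=v w r w we get {v}; from <N>::=λ we get {λ}. So FIRST(<N>) = {λ, v}.
FIRST(<C>): from <C>::=q <S> w we get {q}; from <C>::=λ we get {λ}. So FIRST(<C>) = {λ, q}.
FIRST(<B>): from <B>::=<C> <N> v <K> we get {q, v}; from <B>::=<C> we get {λ, q}. So FIRST(<B>) = {λ, q, v}.
FIRST(<K>): from <K>::=<C> <K> <S> we get {q, r}; from <K>::=r <S> we get {r}. So FIRST(<K>) = {q, r}.
FOLLOW(<S>) includes $ since <S> is the start symbol.
FOLLOW(<N>): in <B>::=<C> <N> v <K>, <N> is followed by v <K> with FIRST {v}. Thus FOLLOW(<N>) = {v}.
FOLLOW(<S>): in <S>::=q <S> <B>, <S> is followed by <B> with FIRST {λ, q, v}; in <S>::=q <S> <B>, the suffix after <S> is nullable (adds nothing new); in <C>::=q <S> w, <S> is followed by w with FIRST {w}; in <K>::=<C> <K> <S>, the suffix after <S> is empty, so FOLLOW(<S>) ⊇ FOLLOW(<K>) = {$, q, r, v, w}; in <K>::=r <S>, the suffix after <S> is empty, so FOLLOW(<S>) ⊇ FOLLOW(<K>) = {$, q, r, v, w}. Thus FOLLOW(<S>) = {$, q, r, v, w}.
FOLLOW(<B>): in <S>::=q <S> <B>, the suffix after <B> is empty, so FOLLOW(<B>) ⊇ FOLLOW(<S>) = {$, q, r, v, w}. Thus FOLLOW(<B>) = {$, q, r, v, w}.
FOLLOW(<C>): in <B>::=<C> <N> v <K>, <C> is followed by <N> v <K> with FIRST {v}; in <B>::=<C>, the suffix after <C> is empty, so FOLLOW(<C>) ⊇ FOLLOW(<B>) = {$, q, r, v, w}; in <K>::=<C> <K> <S>, <C> is followed by <K> <S> with FIRST {q, r}. Thus FOLLOW(<C>) = {$, q, r, v, w}.
FOLLOW(<K>): in <B>::=<C> <N> v <K>, the suffix after <K> is empty, so FOLLOW(<K>) ⊇ FOLLOW(<B>) = {$, q, r, v, w}; in <K>::=<C> <K> <S>, <K> is followed by <S> with FIRST {q, r}. Thus FOLLOW(<K>) = {$, q, r, v, w}.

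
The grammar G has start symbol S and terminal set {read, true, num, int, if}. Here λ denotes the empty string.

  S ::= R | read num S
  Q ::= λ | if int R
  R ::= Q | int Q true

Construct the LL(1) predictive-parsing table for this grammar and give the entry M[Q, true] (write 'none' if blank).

Q ::= λ

FIRST(Q): from Q::=λ we get {λ}; from Q::=if int R we get {if}. So FIRST(Q) = {λ, if}.
FIRST(R): from R::=Q we get {λ, if}; from R::=int Q true we get {int}. So FIRST(R) = {λ, if, int}.
FIRST(S): from S::=R we get {λ, if, int}; from S::=read num S we get {read}. So FIRST(S) = {λ, if, int, read}.
FOLLOW(S) includes $ since S is the start symbol.
FOLLOW(Q): in R::=Q, the suffix after Q is empty, so FOLLOW(Q) ⊇ FOLLOW(R) = {$, true}; in R::=int Q true, Q is followed by true with FIRST {true}. Thus FOLLOW(Q) = {$, true}.
FOLLOW(R): in S::=R, the suffix after R is empty, so FOLLOW(R) ⊇ FOLLOW(S) = {$}; in Q::=if int R, the suffix after R is empty, so FOLLOW(R) ⊇ FOLLOW(Q) = {$, true}. Thus FOLLOW(R) = {$, true}.
For Q ::= λ: FIRST(λ) = {λ}, so it goes in M[Q, t] for t ∈ {}; since λ ∈ FIRST, also for every t ∈ FOLLOW(Q) = {$, true}.
For Q ::= if int R: FIRST(if int R) = {if}, so it goes in M[Q, t] for t ∈ {if}.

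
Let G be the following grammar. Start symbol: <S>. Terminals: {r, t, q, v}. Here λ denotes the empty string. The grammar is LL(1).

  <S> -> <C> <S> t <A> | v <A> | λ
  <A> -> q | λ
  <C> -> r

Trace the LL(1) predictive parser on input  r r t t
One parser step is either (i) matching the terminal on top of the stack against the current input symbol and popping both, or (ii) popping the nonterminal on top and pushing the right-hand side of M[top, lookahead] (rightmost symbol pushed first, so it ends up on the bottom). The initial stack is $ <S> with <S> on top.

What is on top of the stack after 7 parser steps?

step 1: stack=$ <S>  input=r r t t $  — expand <S> -> <C> <S> t <A>
step 2: stack=$ <A> t <S> <C>  input=r r t t $  — expand <C> -> r
step 3: stack=$ <A> t <S> r  input=r r t t $  — match r
step 4: stack=$ <A> t <S>  input=r t t $  — expand <S> -> <C> <S> t <A>
step 5: stack=$ <A> t <A> t <S> <C>  input=r t t $  — expand <C> -> r
step 6: stack=$ <A> t <A> t <S> r  input=r t t $  — match r
step 7: stack=$ <A> t <A> t <S>  input=t t $  — expand <S> -> λ
Stack after step 7: $ <A> t <A> t (top = t).

t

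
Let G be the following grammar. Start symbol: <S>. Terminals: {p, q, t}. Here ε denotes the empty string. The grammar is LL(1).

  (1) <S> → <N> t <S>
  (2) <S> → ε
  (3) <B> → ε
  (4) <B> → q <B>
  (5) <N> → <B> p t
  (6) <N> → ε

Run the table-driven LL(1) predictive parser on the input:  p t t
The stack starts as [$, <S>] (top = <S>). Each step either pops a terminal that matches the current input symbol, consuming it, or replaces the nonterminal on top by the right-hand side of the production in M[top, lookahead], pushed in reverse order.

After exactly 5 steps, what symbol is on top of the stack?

     Stack            Input    Action
  1  $ <S>            p t t $  expand <S> → <N> t <S>
  2  $ <S> t <N>      p t t $  expand <N> → <B> p t
  3  $ <S> t t p <B>  p t t $  expand <B> → ε
  4  $ <S> t t p      p t t $  match p
  5  $ <S> t t        t t $    match t
Stack after step 5: $ <S> t (top = t).

t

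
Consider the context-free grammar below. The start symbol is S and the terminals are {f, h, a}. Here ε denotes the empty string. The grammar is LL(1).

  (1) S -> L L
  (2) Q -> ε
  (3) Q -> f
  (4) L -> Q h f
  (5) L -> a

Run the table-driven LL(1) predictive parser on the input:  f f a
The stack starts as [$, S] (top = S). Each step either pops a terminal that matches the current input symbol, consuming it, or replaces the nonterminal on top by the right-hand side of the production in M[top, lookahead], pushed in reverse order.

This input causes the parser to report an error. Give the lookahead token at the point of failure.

     Stack      Input    Action
  1  $ S        f f a $  expand S -> L L
  2  $ L L      f f a $  expand L -> Q h f
  3  $ L f h Q  f f a $  expand Q -> f
  4  $ L f h f  f f a $  match f
  5  $ L f h    f a $    error: top is terminal h but lookahead is f

f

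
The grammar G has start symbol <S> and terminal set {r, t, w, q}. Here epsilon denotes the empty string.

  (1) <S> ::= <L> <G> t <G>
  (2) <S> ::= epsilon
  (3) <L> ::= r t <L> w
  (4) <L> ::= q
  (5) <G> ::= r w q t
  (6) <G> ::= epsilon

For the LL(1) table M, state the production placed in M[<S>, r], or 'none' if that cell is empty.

<S> ::= <L> <G> t <G>

FIRST(<L>): from <L>::=r t <L> w we get {r}; from <L>::=q we get {q}. So FIRST(<L>) = {q, r}.
FIRST(<G>): from <G>::=r w q t we get {r}; from <G>::=epsilon we get {epsilon}. So FIRST(<G>) = {epsilon, r}.
FIRST(<S>): from <S>::=<L> <G> t <G> we get {q, r}; from <S>::=epsilon we get {epsilon}. So FIRST(<S>) = {epsilon, q, r}.
FOLLOW(<S>) includes $ since <S> is the start symbol.
FOLLOW(<S>): <S> appears on no right-hand side. Thus FOLLOW(<S>) = {$}.
For <S> ::= <L> <G> t <G>: FIRST(<L> <G> t <G>) = {q, r}, so it goes in M[<S>, t] for t ∈ {q, r}.
For <S> ::= epsilon: FIRST(epsilon) = {epsilon}, so it goes in M[<S>, t] for t ∈ {}; since epsilon ∈ FIRST, also for every t ∈ FOLLOW(<S>) = {$}.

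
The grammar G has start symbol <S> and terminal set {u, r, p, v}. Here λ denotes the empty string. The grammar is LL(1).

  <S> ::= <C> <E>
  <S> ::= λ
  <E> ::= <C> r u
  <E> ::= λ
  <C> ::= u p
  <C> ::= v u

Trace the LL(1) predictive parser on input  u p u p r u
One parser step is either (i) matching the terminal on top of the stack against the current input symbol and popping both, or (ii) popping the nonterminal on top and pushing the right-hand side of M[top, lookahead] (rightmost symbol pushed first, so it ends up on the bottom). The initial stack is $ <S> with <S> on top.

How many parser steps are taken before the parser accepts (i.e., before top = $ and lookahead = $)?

10

step 1: stack=$ <S>  input=u p u p r u $  — expand <S> ::= <C> <E>
step 2: stack=$ <E> <C>  input=u p u p r u $  — expand <C> ::= u p
step 3: stack=$ <E> p u  input=u p u p r u $  — match u
step 4: stack=$ <E> p  input=p u p r u $  — match p
step 5: stack=$ <E>  input=u p r u $  — expand <E> ::= <C> r u
step 6: stack=$ u r <C>  input=u p r u $  — expand <C> ::= u p
step 7: stack=$ u r p u  input=u p r u $  — match u
step 8: stack=$ u r p  input=p r u $  — match p
step 9: stack=$ u r  input=r u $  — match r
step 10: stack=$ u  input=u $  — match u
Accept reached after 10 steps.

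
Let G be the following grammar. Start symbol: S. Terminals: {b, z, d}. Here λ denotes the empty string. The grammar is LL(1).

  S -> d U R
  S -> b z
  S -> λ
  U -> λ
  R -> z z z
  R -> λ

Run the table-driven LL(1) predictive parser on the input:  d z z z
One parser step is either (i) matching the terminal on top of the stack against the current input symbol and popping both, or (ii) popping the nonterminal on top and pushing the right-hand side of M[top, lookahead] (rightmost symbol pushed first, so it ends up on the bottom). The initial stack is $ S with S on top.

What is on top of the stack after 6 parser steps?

step 1: stack=$ S  input=d z z z $  — expand S -> d U R
step 2: stack=$ R U d  input=d z z z $  — match d
step 3: stack=$ R U  input=z z z $  — expand U -> λ
step 4: stack=$ R  input=z z z $  — expand R -> z z z
step 5: stack=$ z z z  input=z z z $  — match z
step 6: stack=$ z z  input=z z $  — match z
Stack after step 6: $ z (top = z).

z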